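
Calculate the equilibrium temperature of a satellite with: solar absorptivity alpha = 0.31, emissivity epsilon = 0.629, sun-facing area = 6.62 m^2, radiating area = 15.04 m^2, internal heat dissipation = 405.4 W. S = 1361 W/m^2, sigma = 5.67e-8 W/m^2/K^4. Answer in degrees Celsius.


Numerator = alpha*S*A_sun + Q_int = 0.31*1361*6.62 + 405.4 = 3198.4442 W
Denominator = eps*sigma*A_rad = 0.629*5.67e-8*15.04 = 5.3639107e-07 W/K^4
T^4 = 5.962896e+09 K^4
T = 277.8845 K = 4.7345 C

4.7345 degrees Celsius


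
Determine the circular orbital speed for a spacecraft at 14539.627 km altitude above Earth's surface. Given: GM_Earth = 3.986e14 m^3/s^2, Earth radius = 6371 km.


r = R_E + alt = 6371.0 + 14539.627 = 20910.6270 km = 2.0910627e+07 m
v = sqrt(mu/r) = sqrt(3.986e14 / 2.0910627e+07) = 4366.0140 m/s = 4.3660 km/s

4.3660 km/s


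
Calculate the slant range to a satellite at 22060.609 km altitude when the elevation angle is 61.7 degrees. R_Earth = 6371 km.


h = 22060.609 km, el = 61.7 deg
d = -R_E*sin(el) + sqrt((R_E*sin(el))^2 + 2*R_E*h + h^2)
d = -6371.0000*sin(1.0769) + sqrt((6371.0000*0.8804774)^2 + 2*6371.0000*22060.609 + 22060.609^2)
d = 22661.1965 km

22661.1965 km


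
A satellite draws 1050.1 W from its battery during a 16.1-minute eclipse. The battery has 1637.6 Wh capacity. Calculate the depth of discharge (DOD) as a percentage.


E_used = P * t / 60 = 1050.1 * 16.1 / 60 = 281.7768 Wh
DOD = E_used / E_total * 100 = 281.7768 / 1637.6 * 100
DOD = 17.2067 %

17.2067 %


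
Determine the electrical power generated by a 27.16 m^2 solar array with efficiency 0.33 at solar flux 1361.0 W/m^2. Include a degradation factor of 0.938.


P = area * eta * S * degradation
P = 27.16 * 0.33 * 1361.0 * 0.938
P = 11442.0718 W

11442.0718 W


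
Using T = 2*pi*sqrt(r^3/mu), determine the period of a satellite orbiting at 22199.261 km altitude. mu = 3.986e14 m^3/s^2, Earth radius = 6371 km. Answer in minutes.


r = 28570.2610 km = 2.8570261e+07 m
T = 2*pi*sqrt(r^3/mu) = 2*pi*sqrt(2.3320756e+22 / 3.986e14)
T = 48059.8635 s = 800.9977 min

800.9977 minutes


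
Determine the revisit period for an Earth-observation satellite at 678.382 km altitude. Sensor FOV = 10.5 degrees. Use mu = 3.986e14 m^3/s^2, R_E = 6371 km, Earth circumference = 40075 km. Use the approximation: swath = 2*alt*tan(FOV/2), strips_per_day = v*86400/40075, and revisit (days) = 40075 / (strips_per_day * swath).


swath = 2*678.382*tan(0.09162979) = 124.6691 km
v = sqrt(mu/r) = 7519.5720 m/s = 7.5196 km/s
strips/day = v*86400/40075 = 7.5196*86400/40075 = 16.2119
coverage/day = strips * swath = 16.2119 * 124.6691 = 2021.1203 km
revisit = 40075 / 2021.1203 = 19.8281 days

19.8281 days


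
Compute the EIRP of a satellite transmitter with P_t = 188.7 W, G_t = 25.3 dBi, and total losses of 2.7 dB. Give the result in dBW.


Pt = 188.7 W = 22.7577 dBW
EIRP = Pt_dBW + Gt - losses = 22.7577 + 25.3 - 2.7 = 45.3577 dBW

45.3577 dBW


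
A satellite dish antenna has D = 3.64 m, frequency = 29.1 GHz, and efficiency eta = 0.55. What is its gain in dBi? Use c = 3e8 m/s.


lambda = c/f = 3e8 / 2.91e+10 = 0.01030928 m
G = eta*(pi*D/lambda)^2 = 0.55*(pi*3.64/0.01030928)^2
G = 676719.4683 (linear)
G = 10*log10(676719.4683) = 58.3041 dBi

58.3041 dBi


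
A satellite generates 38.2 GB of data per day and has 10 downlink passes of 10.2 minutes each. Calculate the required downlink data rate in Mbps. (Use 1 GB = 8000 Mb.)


total contact time = 10 * 10.2 * 60 = 6120.0000 s
data = 38.2 GB = 305600.0000 Mb
rate = 305600.0000 / 6120.0000 = 49.9346 Mbps

49.9346 Mbps


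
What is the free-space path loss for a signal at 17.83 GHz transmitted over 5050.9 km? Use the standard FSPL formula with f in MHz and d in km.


f = 17.83 GHz = 17830.0000 MHz
d = 5050.9 km
FSPL = 32.44 + 20*log10(17830.0000) + 20*log10(5050.9)
FSPL = 32.44 + 85.0230 + 74.0674
FSPL = 191.5304 dB

191.5304 dB


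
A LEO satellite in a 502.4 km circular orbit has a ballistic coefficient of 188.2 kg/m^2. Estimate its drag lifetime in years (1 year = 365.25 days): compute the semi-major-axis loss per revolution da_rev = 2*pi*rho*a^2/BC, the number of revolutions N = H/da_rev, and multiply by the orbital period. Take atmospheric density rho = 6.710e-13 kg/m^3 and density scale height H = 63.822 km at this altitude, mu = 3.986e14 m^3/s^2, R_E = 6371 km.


a = R_E + alt = 6873.4000 km = 6.8734e+06 m
da_rev = 2*pi*rho*a^2/BC = 2*pi*6.710e-13*(6.8734e+06)^2/188.2 = 1.058342 m per revolution
N = H/da_rev = 63822.0000 m / 1.058342 m = 60303.7616 revolutions
P = 2*pi*sqrt(a^3/mu) = 5671.1175 s
lifetime = N*P = 60303.7616 * 5671.1175 = 3.4198972e+08 s = 3958.2144 days
years = 3958.2144 / 365.25 = 10.8370 years

10.8370 years


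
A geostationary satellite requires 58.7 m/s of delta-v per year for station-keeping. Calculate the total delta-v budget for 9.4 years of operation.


dV = rate * years = 58.7 * 9.4
dV = 551.7800 m/s

551.7800 m/s


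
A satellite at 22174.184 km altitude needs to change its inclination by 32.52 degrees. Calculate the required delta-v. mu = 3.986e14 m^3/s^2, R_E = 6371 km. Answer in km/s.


r = 28545.1840 km = 2.8545184e+07 m
V = sqrt(mu/r) = 3736.8204 m/s
di = 32.52 deg = 0.5675811 rad
dV = 2*V*sin(di/2) = 2*3736.8204*sin(0.2837905)
dV = 2092.5938 m/s = 2.0926 km/s

2.0926 km/s


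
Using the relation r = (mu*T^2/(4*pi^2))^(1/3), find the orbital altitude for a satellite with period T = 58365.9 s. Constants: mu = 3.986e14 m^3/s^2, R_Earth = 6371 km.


T = 58365.9 s
r = (mu*T^2/(4*pi^2))^(1/3) = (3.986e14 * 58365.9^2 / (4*pi^2))^(1/3)
r = 3.2521106e+07 m = 32521.1063 km
alt = r - R_E = 32521.1063 - 6371 = 26150.1063 km

26150.1063 km


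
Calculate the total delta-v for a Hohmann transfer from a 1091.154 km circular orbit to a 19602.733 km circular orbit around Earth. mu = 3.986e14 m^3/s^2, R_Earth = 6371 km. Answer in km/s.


r1 = 7462.1540 km = 7.462154e+06 m
r2 = 25973.7330 km = 2.5973733e+07 m
dv1 = sqrt(mu/r1)*(sqrt(2*r2/(r1+r2)) - 1) = 1801.2330 m/s
dv2 = sqrt(mu/r2)*(1 - sqrt(2*r1/(r1+r2))) = 1300.2005 m/s
total dv = |dv1| + |dv2| = 1801.2330 + 1300.2005 = 3101.4335 m/s = 3.1014 km/s

3.1014 km/s


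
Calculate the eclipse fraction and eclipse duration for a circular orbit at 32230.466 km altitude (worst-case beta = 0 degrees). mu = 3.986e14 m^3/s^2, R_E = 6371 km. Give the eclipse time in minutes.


r = 38601.4660 km
T = 1257.9566 min
Eclipse fraction = arcsin(R_E/r)/pi = arcsin(6371.0000/38601.4660)/pi
= arcsin(0.1650455)/pi = 0.05277711
Eclipse duration = 0.05277711 * 1257.9566 = 66.3913 min

66.3913 minutes


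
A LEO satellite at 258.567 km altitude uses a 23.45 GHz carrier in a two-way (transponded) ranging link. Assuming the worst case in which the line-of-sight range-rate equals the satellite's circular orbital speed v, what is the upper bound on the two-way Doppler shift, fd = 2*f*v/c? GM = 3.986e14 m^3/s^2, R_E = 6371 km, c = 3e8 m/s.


r = 6.629567e+06 m
v = sqrt(mu/r) = 7754.0048 m/s (worst-case radial velocity)
f = 23.45 GHz = 2.345e+10 Hz
fd = 2*f*v/c = 2*2.345e+10*7754.0048/3.0e+08
fd = 1.2122094e+06 Hz

1.2122e+06 Hz


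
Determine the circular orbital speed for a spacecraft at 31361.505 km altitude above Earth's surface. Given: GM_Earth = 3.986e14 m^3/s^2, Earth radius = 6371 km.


r = R_E + alt = 6371.0 + 31361.505 = 37732.5050 km = 3.7732505e+07 m
v = sqrt(mu/r) = sqrt(3.986e14 / 3.7732505e+07) = 3250.2056 m/s = 3.2502 km/s

3.2502 km/s


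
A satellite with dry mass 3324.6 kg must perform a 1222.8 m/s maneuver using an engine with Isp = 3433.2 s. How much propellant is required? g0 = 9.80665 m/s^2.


ve = Isp * g0 = 3433.2 * 9.80665 = 33668.190780 m/s
mass ratio = exp(dv/ve) = exp(1222.8/33668.190780) = 1.03698675
m_prop = m_dry * (mr - 1) = 3324.6 * (1.03698675 - 1)
m_prop = 122.9661 kg

122.9661 kg


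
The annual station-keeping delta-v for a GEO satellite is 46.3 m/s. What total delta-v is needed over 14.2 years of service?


dV = rate * years = 46.3 * 14.2
dV = 657.4600 m/s

657.4600 m/s


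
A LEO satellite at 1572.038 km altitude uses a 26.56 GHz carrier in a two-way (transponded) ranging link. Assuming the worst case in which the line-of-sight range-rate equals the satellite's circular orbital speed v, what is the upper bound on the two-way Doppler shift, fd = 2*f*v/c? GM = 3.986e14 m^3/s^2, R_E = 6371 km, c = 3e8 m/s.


r = 7.943038e+06 m
v = sqrt(mu/r) = 7083.9474 m/s (worst-case radial velocity)
f = 26.56 GHz = 2.656e+10 Hz
fd = 2*f*v/c = 2*2.656e+10*7083.9474/3.0e+08
fd = 1.254331e+06 Hz

1.2543e+06 Hz


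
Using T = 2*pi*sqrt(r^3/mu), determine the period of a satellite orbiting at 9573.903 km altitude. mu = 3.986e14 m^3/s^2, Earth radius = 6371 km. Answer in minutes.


r = 15944.9030 km = 1.5944903e+07 m
T = 2*pi*sqrt(r^3/mu) = 2*pi*sqrt(4.053831e+21 / 3.986e14)
T = 20037.5234 s = 333.9587 min

333.9587 minutes


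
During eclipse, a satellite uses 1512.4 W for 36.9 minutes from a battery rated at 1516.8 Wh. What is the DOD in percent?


E_used = P * t / 60 = 1512.4 * 36.9 / 60 = 930.1260 Wh
DOD = E_used / E_total * 100 = 930.1260 / 1516.8 * 100
DOD = 61.3216 %

61.3216 %


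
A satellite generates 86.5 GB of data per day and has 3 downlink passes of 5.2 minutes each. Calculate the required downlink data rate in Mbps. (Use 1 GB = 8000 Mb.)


total contact time = 3 * 5.2 * 60 = 936.0000 s
data = 86.5 GB = 692000.0000 Mb
rate = 692000.0000 / 936.0000 = 739.3162 Mbps

739.3162 Mbps


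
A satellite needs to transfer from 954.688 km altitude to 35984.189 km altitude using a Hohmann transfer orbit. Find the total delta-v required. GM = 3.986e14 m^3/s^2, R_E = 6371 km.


r1 = 7325.6880 km = 7.325688e+06 m
r2 = 42355.1890 km = 4.2355189e+07 m
dv1 = sqrt(mu/r1)*(sqrt(2*r2/(r1+r2)) - 1) = 2255.6369 m/s
dv2 = sqrt(mu/r2)*(1 - sqrt(2*r1/(r1+r2))) = 1401.7752 m/s
total dv = |dv1| + |dv2| = 2255.6369 + 1401.7752 = 3657.4120 m/s = 3.6574 km/s

3.6574 km/s


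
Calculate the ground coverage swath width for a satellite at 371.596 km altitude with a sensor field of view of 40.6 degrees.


FOV = 40.6 deg = 0.7086037 rad
swath = 2 * alt * tan(FOV/2) = 2 * 371.596 * tan(0.3543018)
swath = 2 * 371.596 * 0.3699112
swath = 274.9151 km

274.9151 km


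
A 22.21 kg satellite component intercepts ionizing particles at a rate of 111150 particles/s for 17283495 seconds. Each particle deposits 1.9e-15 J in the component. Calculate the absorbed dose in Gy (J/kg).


Total energy deposited = rate * time * E_per
  = 111150 * 17283495 * 1.9e-15 = 0.003650015 J
Dose = E_total / mass = 0.003650015 / 22.21
Dose = 1.6434106e-04 Gy

1.6434e-04 Gy


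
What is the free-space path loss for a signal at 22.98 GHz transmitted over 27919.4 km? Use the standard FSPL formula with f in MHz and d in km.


f = 22.98 GHz = 22980.0000 MHz
d = 27919.4 km
FSPL = 32.44 + 20*log10(22980.0000) + 20*log10(27919.4)
FSPL = 32.44 + 87.2270 + 88.9181
FSPL = 208.5851 dB

208.5851 dB


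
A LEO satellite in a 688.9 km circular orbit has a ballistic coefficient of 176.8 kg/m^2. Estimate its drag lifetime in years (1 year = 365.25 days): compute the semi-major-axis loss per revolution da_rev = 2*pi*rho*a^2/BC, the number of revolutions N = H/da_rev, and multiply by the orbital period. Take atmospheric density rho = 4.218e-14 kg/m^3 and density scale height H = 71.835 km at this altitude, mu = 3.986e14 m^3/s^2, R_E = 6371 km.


a = R_E + alt = 7059.9000 km = 7.0599e+06 m
da_rev = 2*pi*rho*a^2/BC = 2*pi*4.218e-14*(7.0599e+06)^2/176.8 = 0.0747138786 m per revolution
N = H/da_rev = 71835.0000 m / 0.0747138786 m = 961467.9547 revolutions
P = 2*pi*sqrt(a^3/mu) = 5903.4929 s
lifetime = N*P = 961467.9547 * 5903.4929 = 5.6760192e+09 s = 65694.6672 days
years = 65694.6672 / 365.25 = 179.8622 years

179.8622 years


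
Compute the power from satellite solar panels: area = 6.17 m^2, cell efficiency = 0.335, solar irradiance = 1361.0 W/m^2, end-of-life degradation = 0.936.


P = area * eta * S * degradation
P = 6.17 * 0.335 * 1361.0 * 0.936
P = 2633.0793 W

2633.0793 W


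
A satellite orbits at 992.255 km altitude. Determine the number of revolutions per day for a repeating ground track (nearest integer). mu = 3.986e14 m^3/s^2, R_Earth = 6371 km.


r = 7.363255e+06 m
T = 2*pi*sqrt(r^3/mu) = 6288.0499 s = 104.8008 min
revs/day = 1440 / 104.8008 = 13.7403
Rounded: 14 revolutions per day

14 revolutions per day


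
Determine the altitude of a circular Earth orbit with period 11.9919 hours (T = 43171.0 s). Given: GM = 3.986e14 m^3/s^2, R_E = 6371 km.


T = 43171.0 s
r = (mu*T^2/(4*pi^2))^(1/3) = (3.986e14 * 43171.0^2 / (4*pi^2))^(1/3)
r = 2.6598303e+07 m = 26598.3027 km
alt = r - R_E = 26598.3027 - 6371 = 20227.3027 km

20227.3027 km


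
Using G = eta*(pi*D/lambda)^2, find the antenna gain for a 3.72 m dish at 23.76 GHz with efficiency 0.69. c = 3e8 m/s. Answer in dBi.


lambda = c/f = 3e8 / 2.376e+10 = 0.01262626 m
G = eta*(pi*D/lambda)^2 = 0.69*(pi*3.72/0.01262626)^2
G = 591132.8292 (linear)
G = 10*log10(591132.8292) = 57.7169 dBi

57.7169 dBi


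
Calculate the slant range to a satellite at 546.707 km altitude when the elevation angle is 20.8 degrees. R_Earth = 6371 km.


h = 546.707 km, el = 20.8 deg
d = -R_E*sin(el) + sqrt((R_E*sin(el))^2 + 2*R_E*h + h^2)
d = -6371.0000*sin(0.3630285) + sqrt((6371.0000*0.355107)^2 + 2*6371.0000*546.707 + 546.707^2)
d = 1256.6222 km

1256.6222 km


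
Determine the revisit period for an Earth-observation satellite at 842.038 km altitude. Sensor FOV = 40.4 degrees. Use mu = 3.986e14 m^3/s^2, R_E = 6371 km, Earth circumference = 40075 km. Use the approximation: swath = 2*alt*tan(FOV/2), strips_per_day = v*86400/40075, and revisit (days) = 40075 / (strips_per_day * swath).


swath = 2*842.038*tan(0.3525565) = 619.6193 km
v = sqrt(mu/r) = 7433.7771 m/s = 7.4338 km/s
strips/day = v*86400/40075 = 7.4338*86400/40075 = 16.0269
coverage/day = strips * swath = 16.0269 * 619.6193 = 9930.5820 km
revisit = 40075 / 9930.5820 = 4.0355 days

4.0355 days


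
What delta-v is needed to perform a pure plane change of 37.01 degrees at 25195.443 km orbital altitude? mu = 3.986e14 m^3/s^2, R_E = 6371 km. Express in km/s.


r = 31566.4430 km = 3.1566443e+07 m
V = sqrt(mu/r) = 3553.4959 m/s
di = 37.01 deg = 0.6459464 rad
dV = 2*V*sin(di/2) = 2*3553.4959*sin(0.3229732)
dV = 2255.6698 m/s = 2.2557 km/s

2.2557 km/s


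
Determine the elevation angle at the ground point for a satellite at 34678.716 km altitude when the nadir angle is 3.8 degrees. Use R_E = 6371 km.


r = R_E + alt = 41049.7160 km
Law of sines in the satellite / Earth-center / ground-point triangle:
  sin(nadir)/R_E = sin(90 + el)/r  =>  cos(el) = (r/R_E)*sin(nadir)
cos(el) = (41049.7160 / 6371.0000) * sin(3.8 deg) = 0.4270169
el = arccos(0.4270169) = 64.7216 deg
(Earth-central angle = 90 - nadir - el = 21.4784 deg)

64.7216 degrees


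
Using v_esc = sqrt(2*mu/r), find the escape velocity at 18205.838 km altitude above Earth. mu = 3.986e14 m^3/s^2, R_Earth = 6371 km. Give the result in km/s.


r = 6371.0 + 18205.838 = 24576.8380 km = 2.4576838e+07 m
v_esc = sqrt(2*mu/r) = sqrt(2*3.986e14 / 2.4576838e+07)
v_esc = 5695.3529 m/s = 5.6954 km/s

5.6954 km/s


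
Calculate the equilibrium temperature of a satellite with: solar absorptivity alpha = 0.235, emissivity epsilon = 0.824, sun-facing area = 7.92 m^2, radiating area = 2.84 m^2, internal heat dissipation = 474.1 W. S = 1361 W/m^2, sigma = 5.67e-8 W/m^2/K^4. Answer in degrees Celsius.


Numerator = alpha*S*A_sun + Q_int = 0.235*1361*7.92 + 474.1 = 3007.1932 W
Denominator = eps*sigma*A_rad = 0.824*5.67e-8*2.84 = 1.3268707e-07 W/K^4
T^4 = 2.26638e+10 K^4
T = 388.0013 K = 114.8513 C

114.8513 degrees Celsius


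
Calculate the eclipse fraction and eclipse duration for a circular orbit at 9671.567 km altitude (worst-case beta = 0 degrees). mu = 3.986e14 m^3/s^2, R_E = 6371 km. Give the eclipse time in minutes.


r = 16042.5670 km
T = 337.0317 min
Eclipse fraction = arcsin(R_E/r)/pi = arcsin(6371.0000/16042.5670)/pi
= arcsin(0.397131)/pi = 0.1299941
Eclipse duration = 0.1299941 * 337.0317 = 43.8121 min

43.8121 minutes


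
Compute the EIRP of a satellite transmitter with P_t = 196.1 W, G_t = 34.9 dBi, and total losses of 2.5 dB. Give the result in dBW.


Pt = 196.1 W = 22.9248 dBW
EIRP = Pt_dBW + Gt - losses = 22.9248 + 34.9 - 2.5 = 55.3248 dBW

55.3248 dBW


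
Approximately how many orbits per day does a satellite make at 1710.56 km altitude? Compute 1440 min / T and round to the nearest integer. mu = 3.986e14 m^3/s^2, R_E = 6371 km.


r = 8.08156e+06 m
T = 2*pi*sqrt(r^3/mu) = 7230.2618 s = 120.5044 min
revs/day = 1440 / 120.5044 = 11.9498
Rounded: 12 revolutions per day

12 revolutions per day


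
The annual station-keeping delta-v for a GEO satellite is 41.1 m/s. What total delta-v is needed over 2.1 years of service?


dV = rate * years = 41.1 * 2.1
dV = 86.3100 m/s

86.3100 m/s


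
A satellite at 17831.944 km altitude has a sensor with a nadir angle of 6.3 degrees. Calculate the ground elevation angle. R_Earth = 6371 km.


r = R_E + alt = 24202.9440 km
Law of sines in the satellite / Earth-center / ground-point triangle:
  sin(nadir)/R_E = sin(90 + el)/r  =>  cos(el) = (r/R_E)*sin(nadir)
cos(el) = (24202.9440 / 6371.0000) * sin(6.3 deg) = 0.4168723
el = arccos(0.4168723) = 65.3627 deg
(Earth-central angle = 90 - nadir - el = 18.3373 deg)

65.3627 degrees


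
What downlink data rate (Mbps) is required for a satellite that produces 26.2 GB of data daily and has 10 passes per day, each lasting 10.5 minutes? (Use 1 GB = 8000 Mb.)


total contact time = 10 * 10.5 * 60 = 6300.0000 s
data = 26.2 GB = 209600.0000 Mb
rate = 209600.0000 / 6300.0000 = 33.2698 Mbps

33.2698 Mbps


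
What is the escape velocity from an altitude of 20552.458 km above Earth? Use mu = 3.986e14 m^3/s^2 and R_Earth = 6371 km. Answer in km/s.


r = 6371.0 + 20552.458 = 26923.4580 km = 2.6923458e+07 m
v_esc = sqrt(2*mu/r) = sqrt(2*3.986e14 / 2.6923458e+07)
v_esc = 5441.4949 m/s = 5.4415 km/s

5.4415 km/s


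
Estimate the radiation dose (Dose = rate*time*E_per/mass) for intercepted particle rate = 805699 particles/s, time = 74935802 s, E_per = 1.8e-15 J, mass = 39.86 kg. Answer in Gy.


Total energy deposited = rate * time * E_per
  = 805699 * 74935802 * 1.8e-15 = 0.1086763 J
Dose = E_total / mass = 0.1086763 / 39.86
Dose = 0.002726449 Gy

0.0027 Gy


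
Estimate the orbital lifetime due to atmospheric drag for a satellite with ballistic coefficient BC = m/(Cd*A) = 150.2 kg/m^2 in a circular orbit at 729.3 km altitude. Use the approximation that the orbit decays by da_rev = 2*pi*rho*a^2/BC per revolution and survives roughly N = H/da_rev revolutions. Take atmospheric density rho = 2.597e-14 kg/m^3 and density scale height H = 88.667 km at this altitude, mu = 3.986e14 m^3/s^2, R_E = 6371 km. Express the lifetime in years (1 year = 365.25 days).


a = R_E + alt = 7100.3000 km = 7.1003e+06 m
da_rev = 2*pi*rho*a^2/BC = 2*pi*2.597e-14*(7.1003e+06)^2/150.2 = 0.0547690595 m per revolution
N = H/da_rev = 88667.0000 m / 0.0547690595 m = 1.618925e+06 revolutions
P = 2*pi*sqrt(a^3/mu) = 5954.2391 s
lifetime = N*P = 1.618925e+06 * 5954.2391 = 9.6394666e+09 s = 111567.9000 days
years = 111567.9000 / 365.25 = 305.4563 years

305.4563 years


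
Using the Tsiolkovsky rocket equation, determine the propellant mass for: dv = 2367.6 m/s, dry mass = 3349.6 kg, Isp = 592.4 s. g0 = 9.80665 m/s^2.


ve = Isp * g0 = 592.4 * 9.80665 = 5809.459460 m/s
mass ratio = exp(dv/ve) = exp(2367.6/5809.459460) = 1.50311890
m_prop = m_dry * (mr - 1) = 3349.6 * (1.50311890 - 1)
m_prop = 1685.2471 kg

1685.2471 kg


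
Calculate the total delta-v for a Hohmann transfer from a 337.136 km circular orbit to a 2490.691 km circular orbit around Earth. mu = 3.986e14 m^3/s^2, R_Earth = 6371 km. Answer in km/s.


r1 = 6708.1360 km = 6.708136e+06 m
r2 = 8861.6910 km = 8.861691e+06 m
dv1 = sqrt(mu/r1)*(sqrt(2*r2/(r1+r2)) - 1) = 515.8417 m/s
dv2 = sqrt(mu/r2)*(1 - sqrt(2*r1/(r1+r2))) = 481.0772 m/s
total dv = |dv1| + |dv2| = 515.8417 + 481.0772 = 996.9190 m/s = 0.996919 km/s

0.9969 km/s


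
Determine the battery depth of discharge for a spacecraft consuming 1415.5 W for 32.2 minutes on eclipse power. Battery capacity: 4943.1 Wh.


E_used = P * t / 60 = 1415.5 * 32.2 / 60 = 759.6517 Wh
DOD = E_used / E_total * 100 = 759.6517 / 4943.1 * 100
DOD = 15.3679 %

15.3679 %


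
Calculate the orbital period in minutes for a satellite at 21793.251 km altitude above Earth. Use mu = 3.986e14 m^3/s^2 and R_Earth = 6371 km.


r = 28164.2510 km = 2.8164251e+07 m
T = 2*pi*sqrt(r^3/mu) = 2*pi*sqrt(2.2340589e+22 / 3.986e14)
T = 47039.0487 s = 783.9841 min

783.9841 minutes


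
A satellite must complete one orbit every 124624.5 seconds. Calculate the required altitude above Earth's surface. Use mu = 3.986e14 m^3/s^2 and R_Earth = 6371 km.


T = 124624.5 s
r = (mu*T^2/(4*pi^2))^(1/3) = (3.986e14 * 124624.5^2 / (4*pi^2))^(1/3)
r = 5.3925578e+07 m = 53925.5776 km
alt = r - R_E = 53925.5776 - 6371 = 47554.5776 km

47554.5776 km


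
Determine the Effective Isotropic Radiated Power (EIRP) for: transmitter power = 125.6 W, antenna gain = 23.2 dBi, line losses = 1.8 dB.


Pt = 125.6 W = 20.9899 dBW
EIRP = Pt_dBW + Gt - losses = 20.9899 + 23.2 - 1.8 = 42.3899 dBW

42.3899 dBW


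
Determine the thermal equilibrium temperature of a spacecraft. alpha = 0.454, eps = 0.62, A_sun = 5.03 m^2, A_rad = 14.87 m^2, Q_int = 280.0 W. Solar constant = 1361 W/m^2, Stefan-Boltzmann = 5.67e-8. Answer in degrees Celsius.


Numerator = alpha*S*A_sun + Q_int = 0.454*1361*5.03 + 280.0 = 3388.0068 W
Denominator = eps*sigma*A_rad = 0.62*5.67e-8*14.87 = 5.2273998e-07 W/K^4
T^4 = 6.4812468e+09 K^4
T = 283.7361 K = 10.5861 C

10.5861 degrees Celsius


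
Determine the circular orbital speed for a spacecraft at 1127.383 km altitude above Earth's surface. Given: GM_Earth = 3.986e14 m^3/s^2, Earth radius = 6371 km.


r = R_E + alt = 6371.0 + 1127.383 = 7498.3830 km = 7.498383e+06 m
v = sqrt(mu/r) = sqrt(3.986e14 / 7.498383e+06) = 7290.9620 m/s = 7.2910 km/s

7.2910 km/s


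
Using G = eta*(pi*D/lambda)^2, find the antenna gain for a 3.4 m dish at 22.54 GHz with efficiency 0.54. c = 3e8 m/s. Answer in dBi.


lambda = c/f = 3e8 / 2.254e+10 = 0.01330967 m
G = eta*(pi*D/lambda)^2 = 0.54*(pi*3.4/0.01330967)^2
G = 347789.6498 (linear)
G = 10*log10(347789.6498) = 55.4132 dBi

55.4132 dBi


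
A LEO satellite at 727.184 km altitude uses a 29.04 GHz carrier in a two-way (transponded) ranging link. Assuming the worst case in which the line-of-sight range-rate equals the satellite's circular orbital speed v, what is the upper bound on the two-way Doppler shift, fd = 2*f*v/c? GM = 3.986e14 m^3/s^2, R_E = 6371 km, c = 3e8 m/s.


r = 7.098184e+06 m
v = sqrt(mu/r) = 7493.6779 m/s (worst-case radial velocity)
f = 29.04 GHz = 2.904e+10 Hz
fd = 2*f*v/c = 2*2.904e+10*7493.6779/3.0e+08
fd = 1.450776e+06 Hz

1.4508e+06 Hz


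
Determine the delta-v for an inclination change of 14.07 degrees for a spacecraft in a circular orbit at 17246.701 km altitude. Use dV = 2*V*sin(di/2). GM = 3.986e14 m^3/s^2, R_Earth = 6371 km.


r = 23617.7010 km = 2.3617701e+07 m
V = sqrt(mu/r) = 4108.1835 m/s
di = 14.07 deg = 0.2455678 rad
dV = 2*V*sin(di/2) = 2*4108.1835*sin(0.1227839)
dV = 1006.3048 m/s = 1.0063 km/s

1.0063 km/s


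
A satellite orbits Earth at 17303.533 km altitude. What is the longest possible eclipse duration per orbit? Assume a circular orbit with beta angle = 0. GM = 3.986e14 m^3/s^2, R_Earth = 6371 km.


r = 23674.5330 km
T = 604.2019 min
Eclipse fraction = arcsin(R_E/r)/pi = arcsin(6371.0000/23674.5330)/pi
= arcsin(0.2691077)/pi = 0.08672877
Eclipse duration = 0.08672877 * 604.2019 = 52.4017 min

52.4017 minutes


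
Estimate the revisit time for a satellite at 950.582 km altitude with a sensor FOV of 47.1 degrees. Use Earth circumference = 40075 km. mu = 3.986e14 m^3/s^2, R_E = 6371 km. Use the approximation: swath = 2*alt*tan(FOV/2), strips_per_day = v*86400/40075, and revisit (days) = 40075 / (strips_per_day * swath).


swath = 2*950.582*tan(0.411025) = 828.6231 km
v = sqrt(mu/r) = 7378.4677 m/s = 7.3785 km/s
strips/day = v*86400/40075 = 7.3785*86400/40075 = 15.9077
coverage/day = strips * swath = 15.9077 * 828.6231 = 13181.4579 km
revisit = 40075 / 13181.4579 = 3.0403 days

3.0403 days


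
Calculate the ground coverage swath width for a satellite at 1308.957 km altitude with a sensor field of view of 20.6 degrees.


FOV = 20.6 deg = 0.3595378 rad
swath = 2 * alt * tan(FOV/2) = 2 * 1308.957 * tan(0.1797689)
swath = 2 * 1308.957 * 0.1817308
swath = 475.7556 km

475.7556 km


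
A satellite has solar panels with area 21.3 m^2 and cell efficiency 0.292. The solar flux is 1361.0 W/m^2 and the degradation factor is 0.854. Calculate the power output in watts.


P = area * eta * S * degradation
P = 21.3 * 0.292 * 1361.0 * 0.854
P = 7229.0038 W

7229.0038 W


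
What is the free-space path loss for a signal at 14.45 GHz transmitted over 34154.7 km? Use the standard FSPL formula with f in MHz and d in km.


f = 14.45 GHz = 14450.0000 MHz
d = 34154.7 km
FSPL = 32.44 + 20*log10(14450.0000) + 20*log10(34154.7)
FSPL = 32.44 + 83.1974 + 90.6690
FSPL = 206.3064 dB

206.3064 dB


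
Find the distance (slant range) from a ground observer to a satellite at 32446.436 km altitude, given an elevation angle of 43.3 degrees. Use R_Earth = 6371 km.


h = 32446.436 km, el = 43.3 deg
d = -R_E*sin(el) + sqrt((R_E*sin(el))^2 + 2*R_E*h + h^2)
d = -6371.0000*sin(0.7557276) + sqrt((6371.0000*0.6858184)^2 + 2*6371.0000*32446.436 + 32446.436^2)
d = 34170.1752 km

34170.1752 km


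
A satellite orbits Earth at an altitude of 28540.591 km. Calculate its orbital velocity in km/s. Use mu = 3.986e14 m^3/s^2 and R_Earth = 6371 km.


r = R_E + alt = 6371.0 + 28540.591 = 34911.5910 km = 3.4911591e+07 m
v = sqrt(mu/r) = sqrt(3.986e14 / 3.4911591e+07) = 3378.9660 m/s = 3.3790 km/s

3.3790 km/s


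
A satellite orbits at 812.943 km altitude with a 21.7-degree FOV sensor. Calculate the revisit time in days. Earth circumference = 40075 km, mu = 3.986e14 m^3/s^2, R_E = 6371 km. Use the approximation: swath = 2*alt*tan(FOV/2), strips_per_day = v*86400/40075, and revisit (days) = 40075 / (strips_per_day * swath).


swath = 2*812.943*tan(0.1893682) = 311.6251 km
v = sqrt(mu/r) = 7448.8153 m/s = 7.4488 km/s
strips/day = v*86400/40075 = 7.4488*86400/40075 = 16.0593
coverage/day = strips * swath = 16.0593 * 311.6251 = 5004.4898 km
revisit = 40075 / 5004.4898 = 8.0078 days

8.0078 days


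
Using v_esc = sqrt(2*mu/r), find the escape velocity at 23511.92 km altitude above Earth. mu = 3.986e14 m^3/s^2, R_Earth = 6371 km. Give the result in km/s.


r = 6371.0 + 23511.92 = 29882.9200 km = 2.988292e+07 m
v_esc = sqrt(2*mu/r) = sqrt(2*3.986e14 / 2.988292e+07)
v_esc = 5165.0214 m/s = 5.1650 km/s

5.1650 km/s


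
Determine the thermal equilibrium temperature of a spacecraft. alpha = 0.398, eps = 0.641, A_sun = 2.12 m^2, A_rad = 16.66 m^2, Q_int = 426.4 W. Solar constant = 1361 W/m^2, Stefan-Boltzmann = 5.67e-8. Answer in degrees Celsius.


Numerator = alpha*S*A_sun + Q_int = 0.398*1361*2.12 + 426.4 = 1574.7574 W
Denominator = eps*sigma*A_rad = 0.641*5.67e-8*16.66 = 6.055027e-07 W/K^4
T^4 = 2.6007437e+09 K^4
T = 225.8262 K = -47.3238 C

-47.3238 degrees Celsius


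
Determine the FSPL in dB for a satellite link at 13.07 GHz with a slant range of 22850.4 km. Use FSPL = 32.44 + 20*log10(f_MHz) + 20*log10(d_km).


f = 13.07 GHz = 13070.0000 MHz
d = 22850.4 km
FSPL = 32.44 + 20*log10(13070.0000) + 20*log10(22850.4)
FSPL = 32.44 + 82.3255 + 87.1779
FSPL = 201.9434 dB

201.9434 dB


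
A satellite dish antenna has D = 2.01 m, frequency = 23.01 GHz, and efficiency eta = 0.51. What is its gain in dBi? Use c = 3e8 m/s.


lambda = c/f = 3e8 / 2.301e+10 = 0.01303781 m
G = eta*(pi*D/lambda)^2 = 0.51*(pi*2.01/0.01303781)^2
G = 119633.4878 (linear)
G = 10*log10(119633.4878) = 50.7785 dBi

50.7785 dBi


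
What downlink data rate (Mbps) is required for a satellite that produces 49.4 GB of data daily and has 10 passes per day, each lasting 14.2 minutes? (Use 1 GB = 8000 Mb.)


total contact time = 10 * 14.2 * 60 = 8520.0000 s
data = 49.4 GB = 395200.0000 Mb
rate = 395200.0000 / 8520.0000 = 46.3850 Mbps

46.3850 Mbps


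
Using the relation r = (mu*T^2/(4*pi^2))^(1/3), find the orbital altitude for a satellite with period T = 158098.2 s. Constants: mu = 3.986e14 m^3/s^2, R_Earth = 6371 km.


T = 158098.2 s
r = (mu*T^2/(4*pi^2))^(1/3) = (3.986e14 * 158098.2^2 / (4*pi^2))^(1/3)
r = 6.3194188e+07 m = 63194.1878 km
alt = r - R_E = 63194.1878 - 6371 = 56823.1878 km

56823.1878 km


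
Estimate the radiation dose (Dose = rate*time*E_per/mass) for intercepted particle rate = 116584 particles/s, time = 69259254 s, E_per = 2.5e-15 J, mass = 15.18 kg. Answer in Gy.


Total energy deposited = rate * time * E_per
  = 116584 * 69259254 * 2.5e-15 = 0.0201863 J
Dose = E_total / mass = 0.0201863 / 15.18
Dose = 0.001329796 Gy

0.0013 Gy


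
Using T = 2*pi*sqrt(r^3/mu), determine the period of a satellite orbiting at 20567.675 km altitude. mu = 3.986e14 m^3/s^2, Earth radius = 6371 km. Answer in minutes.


r = 26938.6750 km = 2.6938675e+07 m
T = 2*pi*sqrt(r^3/mu) = 2*pi*sqrt(1.9549187e+22 / 3.986e14)
T = 44002.3192 s = 733.3720 min

733.3720 minutes


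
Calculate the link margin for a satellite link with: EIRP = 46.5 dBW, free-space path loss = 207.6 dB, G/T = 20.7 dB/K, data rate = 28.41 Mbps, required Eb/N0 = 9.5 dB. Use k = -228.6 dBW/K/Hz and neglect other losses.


C/N0 = EIRP - FSPL + G/T - k = 46.5 - 207.6 + 20.7 - (-228.6)
C/N0 = 88.2000 dB-Hz
R_b = 28.41 Mbps = 2.841e+07 bps -> 10*log10(R_b) = 74.5347 dB-Hz
Eb/N0 = C/N0 - 10*log10(R_b) = 88.2000 - 74.5347 = 13.6653 dB
Margin = Eb/N0 - Eb/N0_req = 13.6653 - 9.5 = 4.1653 dB (link closes)

4.1653 dB


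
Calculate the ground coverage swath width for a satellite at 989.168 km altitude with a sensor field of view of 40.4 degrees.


FOV = 40.4 deg = 0.705113 rad
swath = 2 * alt * tan(FOV/2) = 2 * 989.168 * tan(0.3525565)
swath = 2 * 989.168 * 0.3679284
swath = 727.8859 km

727.8859 km


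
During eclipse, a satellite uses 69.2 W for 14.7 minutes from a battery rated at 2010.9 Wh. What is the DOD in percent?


E_used = P * t / 60 = 69.2 * 14.7 / 60 = 16.9540 Wh
DOD = E_used / E_total * 100 = 16.9540 / 2010.9 * 100
DOD = 0.8431051 %

0.8431 %


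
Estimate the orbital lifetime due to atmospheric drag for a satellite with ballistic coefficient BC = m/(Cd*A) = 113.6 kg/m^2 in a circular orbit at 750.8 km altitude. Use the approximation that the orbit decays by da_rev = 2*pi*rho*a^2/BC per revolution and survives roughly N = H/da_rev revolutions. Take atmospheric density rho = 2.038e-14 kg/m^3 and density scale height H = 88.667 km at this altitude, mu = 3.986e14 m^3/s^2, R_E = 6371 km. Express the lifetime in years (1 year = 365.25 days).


a = R_E + alt = 7121.8000 km = 7.1218e+06 m
da_rev = 2*pi*rho*a^2/BC = 2*pi*2.038e-14*(7.1218e+06)^2/113.6 = 0.0571722473 m per revolution
N = H/da_rev = 88667.0000 m / 0.0571722473 m = 1.5508748e+06 revolutions
P = 2*pi*sqrt(a^3/mu) = 5981.3041 s
lifetime = N*P = 1.5508748e+06 * 5981.3041 = 9.276254e+09 s = 107364.0511 days
years = 107364.0511 / 365.25 = 293.9468 years

293.9468 years


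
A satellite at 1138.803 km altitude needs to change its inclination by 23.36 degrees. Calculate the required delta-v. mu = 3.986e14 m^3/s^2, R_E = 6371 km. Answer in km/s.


r = 7509.8030 km = 7.509803e+06 m
V = sqrt(mu/r) = 7285.4163 m/s
di = 23.36 deg = 0.4077089 rad
dV = 2*V*sin(di/2) = 2*7285.4163*sin(0.2038545)
dV = 2949.7991 m/s = 2.9498 km/s

2.9498 km/s


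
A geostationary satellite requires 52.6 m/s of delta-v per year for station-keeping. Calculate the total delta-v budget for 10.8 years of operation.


dV = rate * years = 52.6 * 10.8
dV = 568.0800 m/s

568.0800 m/s


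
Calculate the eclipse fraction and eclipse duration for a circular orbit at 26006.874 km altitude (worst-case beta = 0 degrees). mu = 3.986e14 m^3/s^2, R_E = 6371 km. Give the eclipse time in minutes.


r = 32377.8740 km
T = 966.3456 min
Eclipse fraction = arcsin(R_E/r)/pi = arcsin(6371.0000/32377.8740)/pi
= arcsin(0.1967702)/pi = 0.06304528
Eclipse duration = 0.06304528 * 966.3456 = 60.9235 min

60.9235 minutes


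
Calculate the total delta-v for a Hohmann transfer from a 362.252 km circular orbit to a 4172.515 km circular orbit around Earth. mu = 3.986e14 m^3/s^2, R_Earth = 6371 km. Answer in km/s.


r1 = 6733.2520 km = 6.733252e+06 m
r2 = 10543.5150 km = 1.0543515e+07 m
dv1 = sqrt(mu/r1)*(sqrt(2*r2/(r1+r2)) - 1) = 806.1978 m/s
dv2 = sqrt(mu/r2)*(1 - sqrt(2*r1/(r1+r2))) = 720.1921 m/s
total dv = |dv1| + |dv2| = 806.1978 + 720.1921 = 1526.3899 m/s = 1.5264 km/s

1.5264 km/s


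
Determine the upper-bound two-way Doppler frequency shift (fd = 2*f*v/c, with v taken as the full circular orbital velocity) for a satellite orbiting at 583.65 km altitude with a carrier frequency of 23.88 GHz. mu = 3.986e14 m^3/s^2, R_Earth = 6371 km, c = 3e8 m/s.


r = 6.95465e+06 m
v = sqrt(mu/r) = 7570.6123 m/s (worst-case radial velocity)
f = 23.88 GHz = 2.388e+10 Hz
fd = 2*f*v/c = 2*2.388e+10*7570.6123/3.0e+08
fd = 1.2052415e+06 Hz

1.2052e+06 Hz


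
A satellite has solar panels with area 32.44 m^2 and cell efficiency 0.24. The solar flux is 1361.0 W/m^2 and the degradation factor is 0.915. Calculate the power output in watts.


P = area * eta * S * degradation
P = 32.44 * 0.24 * 1361.0 * 0.915
P = 9695.5245 W

9695.5245 W


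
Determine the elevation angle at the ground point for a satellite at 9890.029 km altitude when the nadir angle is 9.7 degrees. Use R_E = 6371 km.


r = R_E + alt = 16261.0290 km
Law of sines in the satellite / Earth-center / ground-point triangle:
  sin(nadir)/R_E = sin(90 + el)/r  =>  cos(el) = (r/R_E)*sin(nadir)
cos(el) = (16261.0290 / 6371.0000) * sin(9.7 deg) = 0.4300441
el = arccos(0.4300441) = 64.5296 deg
(Earth-central angle = 90 - nadir - el = 15.7704 deg)

64.5296 degrees


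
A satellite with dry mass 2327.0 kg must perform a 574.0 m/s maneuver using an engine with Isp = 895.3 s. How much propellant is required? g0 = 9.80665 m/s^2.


ve = Isp * g0 = 895.3 * 9.80665 = 8779.893745 m/s
mass ratio = exp(dv/ve) = exp(574.0/8779.893745) = 1.06756104
m_prop = m_dry * (mr - 1) = 2327.0 * (1.06756104 - 1)
m_prop = 157.2145 kg

157.2145 kg


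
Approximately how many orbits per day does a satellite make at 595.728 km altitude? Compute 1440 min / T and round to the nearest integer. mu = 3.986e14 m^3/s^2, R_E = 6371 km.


r = 6.966728e+06 m
T = 2*pi*sqrt(r^3/mu) = 5787.0136 s = 96.4502 min
revs/day = 1440 / 96.4502 = 14.9300
Rounded: 15 revolutions per day

15 revolutions per day


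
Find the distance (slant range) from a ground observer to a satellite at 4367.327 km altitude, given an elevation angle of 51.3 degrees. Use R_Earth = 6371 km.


h = 4367.327 km, el = 51.3 deg
d = -R_E*sin(el) + sqrt((R_E*sin(el))^2 + 2*R_E*h + h^2)
d = -6371.0000*sin(0.8953539) + sqrt((6371.0000*0.7804304)^2 + 2*6371.0000*4367.327 + 4367.327^2)
d = 5000.0403 km

5000.0403 km


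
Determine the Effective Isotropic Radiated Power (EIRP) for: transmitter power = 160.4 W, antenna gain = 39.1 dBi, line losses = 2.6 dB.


Pt = 160.4 W = 22.0520 dBW
EIRP = Pt_dBW + Gt - losses = 22.0520 + 39.1 - 2.6 = 58.5520 dBW

58.5520 dBW


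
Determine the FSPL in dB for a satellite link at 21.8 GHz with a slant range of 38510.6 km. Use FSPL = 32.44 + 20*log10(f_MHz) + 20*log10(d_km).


f = 21.8 GHz = 21800.0000 MHz
d = 38510.6 km
FSPL = 32.44 + 20*log10(21800.0000) + 20*log10(38510.6)
FSPL = 32.44 + 86.7691 + 91.7116
FSPL = 210.9207 dB

210.9207 dB


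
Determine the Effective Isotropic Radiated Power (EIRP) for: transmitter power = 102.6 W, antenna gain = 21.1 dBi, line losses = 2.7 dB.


Pt = 102.6 W = 20.1115 dBW
EIRP = Pt_dBW + Gt - losses = 20.1115 + 21.1 - 2.7 = 38.5115 dBW

38.5115 dBW


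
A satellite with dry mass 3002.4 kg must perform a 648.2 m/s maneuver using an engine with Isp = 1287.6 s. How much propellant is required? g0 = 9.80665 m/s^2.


ve = Isp * g0 = 1287.6 * 9.80665 = 12627.042540 m/s
mass ratio = exp(dv/ve) = exp(648.2/12627.042540) = 1.05267471
m_prop = m_dry * (mr - 1) = 3002.4 * (1.05267471 - 1)
m_prop = 158.1506 kg

158.1506 kg


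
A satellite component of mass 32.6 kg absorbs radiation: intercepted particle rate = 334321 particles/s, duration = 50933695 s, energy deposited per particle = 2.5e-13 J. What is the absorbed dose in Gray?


Total energy deposited = rate * time * E_per
  = 334321 * 50933695 * 2.5e-13 = 4.2571 J
Dose = E_total / mass = 4.2571 / 32.6
Dose = 0.1305844 Gy

0.1306 Gy


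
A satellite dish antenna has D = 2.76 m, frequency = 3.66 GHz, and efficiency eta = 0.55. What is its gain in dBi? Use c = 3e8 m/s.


lambda = c/f = 3e8 / 3.66e+09 = 0.08196721 m
G = eta*(pi*D/lambda)^2 = 0.55*(pi*2.76/0.08196721)^2
G = 6154.6061 (linear)
G = 10*log10(6154.6061) = 37.8920 dBi

37.8920 dBi


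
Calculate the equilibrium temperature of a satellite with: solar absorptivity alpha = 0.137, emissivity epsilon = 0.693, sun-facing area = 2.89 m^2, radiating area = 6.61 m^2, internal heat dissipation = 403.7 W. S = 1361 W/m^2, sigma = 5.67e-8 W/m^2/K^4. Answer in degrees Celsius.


Numerator = alpha*S*A_sun + Q_int = 0.137*1361*2.89 + 403.7 = 942.5607 W
Denominator = eps*sigma*A_rad = 0.693*5.67e-8*6.61 = 2.5972739e-07 W/K^4
T^4 = 3.6290386e+09 K^4
T = 245.4414 K = -27.7086 C

-27.7086 degrees Celsius


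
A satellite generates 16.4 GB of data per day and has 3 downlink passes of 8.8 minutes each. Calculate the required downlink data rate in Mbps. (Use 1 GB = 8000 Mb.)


total contact time = 3 * 8.8 * 60 = 1584.0000 s
data = 16.4 GB = 131200.0000 Mb
rate = 131200.0000 / 1584.0000 = 82.8283 Mbps

82.8283 Mbps


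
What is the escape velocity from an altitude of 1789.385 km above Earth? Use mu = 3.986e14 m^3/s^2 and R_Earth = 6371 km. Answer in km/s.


r = 6371.0 + 1789.385 = 8160.3850 km = 8.160385e+06 m
v_esc = sqrt(2*mu/r) = sqrt(2*3.986e14 / 8.160385e+06)
v_esc = 9883.8995 m/s = 9.8839 km/s

9.8839 km/s


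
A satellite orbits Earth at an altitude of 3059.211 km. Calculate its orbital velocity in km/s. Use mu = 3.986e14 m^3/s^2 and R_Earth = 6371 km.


r = R_E + alt = 6371.0 + 3059.211 = 9430.2110 km = 9.430211e+06 m
v = sqrt(mu/r) = sqrt(3.986e14 / 9.430211e+06) = 6501.4158 m/s = 6.5014 km/s

6.5014 km/s


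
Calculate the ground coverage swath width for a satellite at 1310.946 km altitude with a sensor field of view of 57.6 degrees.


FOV = 57.6 deg = 1.0053 rad
swath = 2 * alt * tan(FOV/2) = 2 * 1310.946 * tan(0.5026548)
swath = 2 * 1310.946 * 0.5497547
swath = 1441.3973 km

1441.3973 km


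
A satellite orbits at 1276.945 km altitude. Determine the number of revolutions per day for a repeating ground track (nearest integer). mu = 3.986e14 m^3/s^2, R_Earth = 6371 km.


r = 7.647945e+06 m
T = 2*pi*sqrt(r^3/mu) = 6656.2305 s = 110.9372 min
revs/day = 1440 / 110.9372 = 12.9803
Rounded: 13 revolutions per day

13 revolutions per day


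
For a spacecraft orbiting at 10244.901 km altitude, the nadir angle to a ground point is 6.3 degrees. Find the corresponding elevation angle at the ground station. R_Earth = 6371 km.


r = R_E + alt = 16615.9010 km
Law of sines in the satellite / Earth-center / ground-point triangle:
  sin(nadir)/R_E = sin(90 + el)/r  =>  cos(el) = (r/R_E)*sin(nadir)
cos(el) = (16615.9010 / 6371.0000) * sin(6.3 deg) = 0.2861928
el = arccos(0.2861928) = 73.3698 deg
(Earth-central angle = 90 - nadir - el = 10.3302 deg)

73.3698 degrees


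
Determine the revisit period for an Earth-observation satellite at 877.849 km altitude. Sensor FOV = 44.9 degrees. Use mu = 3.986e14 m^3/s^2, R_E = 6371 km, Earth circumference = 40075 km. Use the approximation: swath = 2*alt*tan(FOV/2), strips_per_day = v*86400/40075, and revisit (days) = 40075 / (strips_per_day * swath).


swath = 2*877.849*tan(0.3918264) = 725.4396 km
v = sqrt(mu/r) = 7415.3921 m/s = 7.4154 km/s
strips/day = v*86400/40075 = 7.4154*86400/40075 = 15.9873
coverage/day = strips * swath = 15.9873 * 725.4396 = 11597.7988 km
revisit = 40075 / 11597.7988 = 3.4554 days

3.4554 days
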